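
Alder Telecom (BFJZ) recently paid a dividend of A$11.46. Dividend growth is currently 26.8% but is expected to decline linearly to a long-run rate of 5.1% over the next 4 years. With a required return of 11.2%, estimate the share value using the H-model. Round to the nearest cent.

A$278.99

H-model: P₀ = D₀[(1+g_L) + H(g_S−g_L)]/(r−g_L), with H = 4/2 = 2.
P₀ = 11.46 × [(1+0.051) + 2×(0.268−0.051)] / (0.112−0.051)
   = 11.46 × 1.4850 / 0.061 = 278.9852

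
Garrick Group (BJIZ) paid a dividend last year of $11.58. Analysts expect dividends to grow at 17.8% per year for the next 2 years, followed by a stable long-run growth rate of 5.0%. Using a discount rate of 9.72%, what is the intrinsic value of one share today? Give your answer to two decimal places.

$322.73

Two-stage DDM. Project D₁…D_2 at 0.178, terminal growth 0.05, discount at r = 0.0972.
D_1 = 13.6412
D_2 = 16.0694
Terminal value at t=2: TV = D_3/(r−g) = 16.8728/(0.0972−0.05) = 357.4756
P₀ = 13.6412/(1+0.0972)^1 + 16.0694/(1+0.0972)^2 + 357.4756/(1+0.0972)^2 = 322.7253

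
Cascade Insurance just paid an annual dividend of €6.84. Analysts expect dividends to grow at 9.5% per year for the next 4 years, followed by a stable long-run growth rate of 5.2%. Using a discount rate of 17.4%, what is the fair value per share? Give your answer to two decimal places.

€67.69

Two-stage DDM. Project D₁…D_4 at 0.095, terminal growth 0.052, discount at r = 0.174.
D_1 = 7.4898
D_2 = 8.2013
D_3 = 8.9805
D_4 = 9.8336
Terminal value at t=4: TV = D_5/(r−g) = 10.3449/(0.174−0.052) = 84.7947
P₀ = 7.4898/(1+0.174)^1 + 8.2013/(1+0.174)^2 + 8.9805/(1+0.174)^3 + 9.8336/(1+0.174)^4 + 84.7947/(1+0.174)^4 = 67.6938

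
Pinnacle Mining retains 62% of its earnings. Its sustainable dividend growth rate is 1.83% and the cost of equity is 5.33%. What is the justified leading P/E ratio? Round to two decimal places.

Payout ratio b = 1 − 0.62 = 0.38.
Justified leading P/E = b/(r−g) = 0.38/(0.0533−0.0183) = 10.8571

10.86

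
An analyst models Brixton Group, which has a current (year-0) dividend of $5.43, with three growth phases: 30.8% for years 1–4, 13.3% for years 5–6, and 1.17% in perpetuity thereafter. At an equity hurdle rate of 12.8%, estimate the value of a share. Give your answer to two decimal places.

Three-stage DDM. Project D₁…D_6; terminal Gordon value at t=6 with g = 0.0117; discount at r = 0.128.
D_1 = 7.1024
D_2 = 9.2900
D_3 = 12.1513
D_4 = 15.8939
D_5 = 18.0078
D_6 = 20.4028
TV_6 = 20.6416/(0.128−0.0117) = 177.4854
P₀ = Σ Dₜ/(1+r)ᵗ + TV_6/(1+r)^6 = 137.8074

$137.81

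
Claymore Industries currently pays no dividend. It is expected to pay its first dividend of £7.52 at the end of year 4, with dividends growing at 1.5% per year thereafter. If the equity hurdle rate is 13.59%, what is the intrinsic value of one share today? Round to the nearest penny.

Deferred-dividend DDM. At t=3 the remaining stream is a growing perpetuity with first payment D_4 = 7.52.
V_3 = D_4/(r−g) = 7.52/(0.1359−0.015) = 62.2002
P₀ = V_3/(1+r)^3 = 62.2002/(1+0.1359)^3 = 42.4396

£42.44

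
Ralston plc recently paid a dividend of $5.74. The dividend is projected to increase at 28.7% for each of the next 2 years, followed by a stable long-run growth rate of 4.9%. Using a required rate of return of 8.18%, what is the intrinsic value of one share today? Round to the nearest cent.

Two-stage DDM. Project D₁…D_2 at 0.287, terminal growth 0.049, discount at r = 0.0818.
D_1 = 7.3874
D_2 = 9.5076
Terminal value at t=2: TV = D_3/(r−g) = 9.9734/(0.0818−0.049) = 304.0679
P₀ = 7.3874/(1+0.0818)^1 + 9.5076/(1+0.0818)^2 + 304.0679/(1+0.0818)^2 = 274.7753

$274.78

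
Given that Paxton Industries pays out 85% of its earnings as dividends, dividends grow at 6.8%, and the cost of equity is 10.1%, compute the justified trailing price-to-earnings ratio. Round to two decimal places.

27.51

Justified trailing P/E = b(1+g)/(r−g) = 0.85×(1+0.068)/(0.101−0.068) = 27.5091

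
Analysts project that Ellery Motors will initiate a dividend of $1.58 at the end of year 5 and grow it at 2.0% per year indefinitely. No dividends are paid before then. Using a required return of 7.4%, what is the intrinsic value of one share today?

Deferred-dividend DDM. At t=4 the remaining stream is a growing perpetuity with first payment D_5 = 1.58.
V_4 = D_5/(r−g) = 1.58/(0.074−0.02) = 29.2593
P₀ = V_4/(1+r)^4 = 29.2593/(1+0.074)^4 = 21.9911

$21.99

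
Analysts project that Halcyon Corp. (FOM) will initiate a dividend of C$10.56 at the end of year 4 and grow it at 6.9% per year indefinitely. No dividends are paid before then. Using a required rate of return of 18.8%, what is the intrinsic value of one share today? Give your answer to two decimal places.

Deferred-dividend DDM. At t=3 the remaining stream is a growing perpetuity with first payment D_4 = 10.56.
V_3 = D_4/(r−g) = 10.56/(0.188−0.069) = 88.7395
P₀ = V_3/(1+r)^3 = 88.7395/(1+0.188)^3 = 52.9258

C$52.93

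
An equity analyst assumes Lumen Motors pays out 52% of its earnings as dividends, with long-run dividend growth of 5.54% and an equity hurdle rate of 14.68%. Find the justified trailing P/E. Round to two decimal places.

6.00

Justified trailing P/E = b(1+g)/(r−g) = 0.52×(1+0.0554)/(0.1468−0.0554) = 6.0045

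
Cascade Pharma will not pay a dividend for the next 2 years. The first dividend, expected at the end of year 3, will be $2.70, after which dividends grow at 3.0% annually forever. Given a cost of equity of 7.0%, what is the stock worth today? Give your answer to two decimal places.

Deferred-dividend DDM. At t=2 the remaining stream is a growing perpetuity with first payment D_3 = 2.70.
V_2 = D_3/(r−g) = 2.70/(0.07−0.03) = 67.5000
P₀ = V_2/(1+r)^2 = 67.5000/(1+0.07)^2 = 58.9571

$58.96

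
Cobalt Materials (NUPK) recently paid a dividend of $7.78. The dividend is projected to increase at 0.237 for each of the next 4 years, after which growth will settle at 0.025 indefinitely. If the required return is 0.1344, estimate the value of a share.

Two-stage DDM. Project D₁…D_4 at 0.237, terminal growth 0.025, discount at r = 0.1344.
D_1 = 9.6239
D_2 = 11.9047
D_3 = 14.7261
D_4 = 18.2162
Terminal value at t=4: TV = D_5/(r−g) = 18.6716/(0.1344−0.025) = 170.6730
P₀ = 9.6239/(1+0.1344)^1 + 11.9047/(1+0.1344)^2 + 14.7261/(1+0.1344)^3 + 18.2162/(1+0.1344)^4 + 170.6730/(1+0.1344)^4 = 141.8846

$141.88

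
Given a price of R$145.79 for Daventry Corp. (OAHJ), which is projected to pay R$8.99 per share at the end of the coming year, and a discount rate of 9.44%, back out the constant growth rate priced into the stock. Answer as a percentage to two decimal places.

From P₀ = D₁/(r − g), the implied growth is g = r − D₁/P₀.
g = 0.0944 − 8.99/145.79 = 0.0944 − 0.06166 = 0.03274

3.27%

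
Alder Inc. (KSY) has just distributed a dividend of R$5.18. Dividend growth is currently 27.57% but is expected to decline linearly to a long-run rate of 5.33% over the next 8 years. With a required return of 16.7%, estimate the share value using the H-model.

R$88.52

H-model: P₀ = D₀[(1+g_L) + H(g_S−g_L)]/(r−g_L), with H = 8/2 = 4.
P₀ = 5.18 × [(1+0.0533) + 4×(0.2757−0.0533)] / (0.167−0.0533)
   = 5.18 × 1.9429 / 0.1137 = 88.5156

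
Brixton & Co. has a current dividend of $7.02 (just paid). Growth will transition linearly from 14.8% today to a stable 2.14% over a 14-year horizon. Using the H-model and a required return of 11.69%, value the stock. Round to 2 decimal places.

H-model: P₀ = D₀[(1+g_L) + H(g_S−g_L)]/(r−g_L), with H = 14/2 = 7.
P₀ = 7.02 × [(1+0.0214) + 7×(0.148−0.0214)] / (0.1169−0.0214)
   = 7.02 × 1.9076 / 0.0955 = 140.2236

$140.22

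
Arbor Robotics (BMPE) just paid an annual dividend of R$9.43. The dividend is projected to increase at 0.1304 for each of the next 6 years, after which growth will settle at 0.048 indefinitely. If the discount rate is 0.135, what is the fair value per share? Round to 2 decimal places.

R$166.64

Two-stage DDM. Project D₁…D_6 at 0.1304, terminal growth 0.048, discount at r = 0.135.
D_1 = 10.6597
D_2 = 12.0497
D_3 = 13.6210
D_4 = 15.3971
D_5 = 17.4049
D_6 = 19.6745
Terminal value at t=6: TV = D_7/(r−g) = 20.6189/(0.135−0.048) = 236.9991
P₀ = 10.6597/(1+0.135)^1 + 12.0497/(1+0.135)^2 + 13.6210/(1+0.135)^3 + 15.3971/(1+0.135)^4 + 17.4049/(1+0.135)^5 + 19.6745/(1+0.135)^6 + 236.9991/(1+0.135)^6 = 166.6419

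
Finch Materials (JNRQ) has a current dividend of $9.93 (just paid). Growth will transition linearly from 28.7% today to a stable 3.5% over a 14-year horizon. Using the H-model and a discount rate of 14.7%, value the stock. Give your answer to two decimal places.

H-model: P₀ = D₀[(1+g_L) + H(g_S−g_L)]/(r−g_L), with H = 14/2 = 7.
P₀ = 9.93 × [(1+0.035) + 7×(0.287−0.035)] / (0.147−0.035)
   = 9.93 × 2.7990 / 0.112 = 248.1613

$248.16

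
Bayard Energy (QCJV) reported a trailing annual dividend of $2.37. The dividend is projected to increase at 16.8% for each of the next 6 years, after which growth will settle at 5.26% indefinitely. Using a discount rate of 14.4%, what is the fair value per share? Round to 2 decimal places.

$46.22

Two-stage DDM. Project D₁…D_6 at 0.168, terminal growth 0.0526, discount at r = 0.144.
D_1 = 2.7682
D_2 = 3.2332
D_3 = 3.7764
D_4 = 4.4108
D_5 = 5.1518
D_6 = 6.0174
Terminal value at t=6: TV = D_7/(r−g) = 6.3339/(0.144−0.0526) = 69.2983
P₀ = 2.7682/(1+0.144)^1 + 3.2332/(1+0.144)^2 + 3.7764/(1+0.144)^3 + 4.4108/(1+0.144)^4 + 5.1518/(1+0.144)^5 + 6.0174/(1+0.144)^6 + 69.2983/(1+0.144)^6 = 46.2162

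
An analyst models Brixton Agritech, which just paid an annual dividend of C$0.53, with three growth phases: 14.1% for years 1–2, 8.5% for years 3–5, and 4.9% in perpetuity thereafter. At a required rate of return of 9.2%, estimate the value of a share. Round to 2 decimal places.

Three-stage DDM. Project D₁…D_5; terminal Gordon value at t=5 with g = 0.049; discount at r = 0.092.
D_1 = 0.6047
D_2 = 0.6900
D_3 = 0.7486
D_4 = 0.8123
D_5 = 0.8813
TV_5 = 0.9245/(0.092−0.049) = 21.5002
P₀ = Σ Dₜ/(1+r)ᵗ + TV_5/(1+r)^5 = 16.6923

C$16.69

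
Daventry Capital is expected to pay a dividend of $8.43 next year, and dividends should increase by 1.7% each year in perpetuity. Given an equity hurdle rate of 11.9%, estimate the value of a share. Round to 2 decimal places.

Gordon growth model: P₀ = D₁/(r − g), with D₁ = 8.43 given directly.
P₀ = 8.4300 / (0.119 − 0.017) = 8.4300 / 0.102 = 82.6471

$82.65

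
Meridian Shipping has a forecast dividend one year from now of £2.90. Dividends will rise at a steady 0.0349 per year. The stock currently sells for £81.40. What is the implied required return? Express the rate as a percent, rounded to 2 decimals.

7.05%

Rearranging the constant-growth DDM: r = D₁/P₀ + g.
r = 2.9000 / 81.40 + 0.0349 = 0.03563 + 0.0349 = 0.07053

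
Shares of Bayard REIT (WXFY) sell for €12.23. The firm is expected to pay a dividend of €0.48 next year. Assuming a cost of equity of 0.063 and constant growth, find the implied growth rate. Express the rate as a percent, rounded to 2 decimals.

From P₀ = D₁/(r − g), the implied growth is g = r − D₁/P₀.
g = 0.063 − 0.48/12.23 = 0.063 − 0.03925 = 0.02375

2.38%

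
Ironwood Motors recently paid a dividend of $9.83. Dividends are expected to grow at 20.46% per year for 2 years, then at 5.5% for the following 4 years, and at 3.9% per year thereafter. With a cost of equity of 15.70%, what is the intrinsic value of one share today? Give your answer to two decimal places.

$119.77

Three-stage DDM. Project D₁…D_6; terminal Gordon value at t=6 with g = 0.039; discount at r = 0.157.
D_1 = 11.8412
D_2 = 14.2639
D_3 = 15.0484
D_4 = 15.8761
D_5 = 16.7493
D_6 = 17.6705
TV_6 = 18.3597/(0.157−0.039) = 155.5903
P₀ = Σ Dₜ/(1+r)ᵗ + TV_6/(1+r)^6 = 119.7711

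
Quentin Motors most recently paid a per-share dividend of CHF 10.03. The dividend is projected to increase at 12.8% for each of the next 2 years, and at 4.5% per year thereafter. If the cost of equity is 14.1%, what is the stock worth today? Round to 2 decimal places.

CHF 126.43

Two-stage DDM. Project D₁…D_2 at 0.128, terminal growth 0.045, discount at r = 0.141.
D_1 = 11.3138
D_2 = 12.7620
Terminal value at t=2: TV = D_3/(r−g) = 13.3363/(0.141−0.045) = 138.9198
P₀ = 11.3138/(1+0.141)^1 + 12.7620/(1+0.141)^2 + 138.9198/(1+0.141)^2 = 126.4255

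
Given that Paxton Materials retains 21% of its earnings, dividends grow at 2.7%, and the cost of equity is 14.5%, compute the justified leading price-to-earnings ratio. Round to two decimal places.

6.69

Payout ratio b = 1 − 0.21 = 0.79.
Justified leading P/E = b/(r−g) = 0.79/(0.145−0.027) = 6.6949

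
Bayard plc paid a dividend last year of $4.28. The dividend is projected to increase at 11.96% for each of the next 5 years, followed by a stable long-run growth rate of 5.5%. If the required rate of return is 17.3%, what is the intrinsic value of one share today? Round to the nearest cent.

$48.96

Two-stage DDM. Project D₁…D_5 at 0.1196, terminal growth 0.055, discount at r = 0.173.
D_1 = 4.7919
D_2 = 5.3650
D_3 = 6.0067
D_4 = 6.7250
D_5 = 7.5294
Terminal value at t=5: TV = D_6/(r−g) = 7.9435/(0.173−0.055) = 67.3176
P₀ = 4.7919/(1+0.173)^1 + 5.3650/(1+0.173)^2 + 6.0067/(1+0.173)^3 + 6.7250/(1+0.173)^4 + 7.5294/(1+0.173)^5 + 67.3176/(1+0.173)^5 = 48.9625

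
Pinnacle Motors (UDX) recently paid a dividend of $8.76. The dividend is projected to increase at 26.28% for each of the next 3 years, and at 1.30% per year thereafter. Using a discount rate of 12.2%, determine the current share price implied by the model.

Two-stage DDM. Project D₁…D_3 at 0.2628, terminal growth 0.013, discount at r = 0.122.
D_1 = 11.0621
D_2 = 13.9693
D_3 = 17.6404
Terminal value at t=3: TV = D_4/(r−g) = 17.8697/(0.122−0.013) = 163.9422
P₀ = 11.0621/(1+0.122)^1 + 13.9693/(1+0.122)^2 + 17.6404/(1+0.122)^3 + 163.9422/(1+0.122)^3 = 149.5128

$149.51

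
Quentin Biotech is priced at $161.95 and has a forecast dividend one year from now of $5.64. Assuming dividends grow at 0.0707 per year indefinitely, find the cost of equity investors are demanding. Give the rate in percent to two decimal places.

Rearranging the constant-growth DDM: r = D₁/P₀ + g.
r = 5.6400 / 161.95 + 0.0707 = 0.03483 + 0.0707 = 0.10553

10.55%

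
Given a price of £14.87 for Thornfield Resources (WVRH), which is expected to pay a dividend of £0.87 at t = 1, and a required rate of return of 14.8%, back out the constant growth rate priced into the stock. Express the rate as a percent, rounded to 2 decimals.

From P₀ = D₁/(r − g), the implied growth is g = r − D₁/P₀.
g = 0.148 − 0.87/14.87 = 0.148 − 0.05851 = 0.08949

8.95%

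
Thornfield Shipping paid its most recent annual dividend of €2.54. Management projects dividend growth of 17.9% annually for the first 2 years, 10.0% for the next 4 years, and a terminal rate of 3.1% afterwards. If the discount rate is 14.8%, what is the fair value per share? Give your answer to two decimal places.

€34.83

Three-stage DDM. Project D₁…D_6; terminal Gordon value at t=6 with g = 0.031; discount at r = 0.148.
D_1 = 2.9947
D_2 = 3.5307
D_3 = 3.8838
D_4 = 4.2722
D_5 = 4.6994
D_6 = 5.1693
TV_6 = 5.3296/(0.148−0.031) = 45.5517
P₀ = Σ Dₜ/(1+r)ᵗ + TV_6/(1+r)^6 = 34.8295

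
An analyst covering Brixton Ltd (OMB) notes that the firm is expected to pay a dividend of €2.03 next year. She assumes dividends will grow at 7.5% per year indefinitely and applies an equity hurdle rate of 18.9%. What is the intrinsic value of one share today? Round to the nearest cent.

Gordon growth model: P₀ = D₁/(r − g), with D₁ = 2.03 given directly.
P₀ = 2.0300 / (0.189 − 0.075) = 2.0300 / 0.114 = 17.8070

€17.81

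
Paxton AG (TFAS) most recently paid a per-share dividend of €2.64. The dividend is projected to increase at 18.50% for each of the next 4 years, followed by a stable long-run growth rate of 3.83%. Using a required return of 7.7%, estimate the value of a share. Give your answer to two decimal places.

€117.29

Two-stage DDM. Project D₁…D_4 at 0.185, terminal growth 0.0383, discount at r = 0.077.
D_1 = 3.1284
D_2 = 3.7072
D_3 = 4.3930
D_4 = 5.2057
Terminal value at t=4: TV = D_5/(r−g) = 5.4051/(0.077−0.0383) = 139.6655
P₀ = 3.1284/(1+0.077)^1 + 3.7072/(1+0.077)^2 + 4.3930/(1+0.077)^3 + 5.2057/(1+0.077)^4 + 139.6655/(1+0.077)^4 = 117.2933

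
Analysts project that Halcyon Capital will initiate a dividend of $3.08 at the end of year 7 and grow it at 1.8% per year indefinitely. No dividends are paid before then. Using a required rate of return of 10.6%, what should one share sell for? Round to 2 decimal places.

Deferred-dividend DDM. At t=6 the remaining stream is a growing perpetuity with first payment D_7 = 3.08.
V_6 = D_7/(r−g) = 3.08/(0.106−0.018) = 35.0000
P₀ = V_6/(1+r)^6 = 35.0000/(1+0.106)^6 = 19.1222

$19.12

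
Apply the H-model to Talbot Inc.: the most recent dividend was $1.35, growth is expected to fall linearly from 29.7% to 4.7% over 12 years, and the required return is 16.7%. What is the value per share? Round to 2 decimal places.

$28.65

H-model: P₀ = D₀[(1+g_L) + H(g_S−g_L)]/(r−g_L), with H = 12/2 = 6.
P₀ = 1.35 × [(1+0.047) + 6×(0.297−0.047)] / (0.167−0.047)
   = 1.35 × 2.5470 / 0.12 = 28.6538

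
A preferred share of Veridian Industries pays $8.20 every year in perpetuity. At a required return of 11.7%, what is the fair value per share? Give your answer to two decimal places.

$70.09

Zero-growth DDM (perpetuity): P₀ = D/r = 8.20 / 0.117 = 70.0855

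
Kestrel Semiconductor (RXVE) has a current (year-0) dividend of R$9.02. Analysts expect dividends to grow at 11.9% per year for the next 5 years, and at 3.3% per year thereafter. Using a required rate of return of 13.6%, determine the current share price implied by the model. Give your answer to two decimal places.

R$127.01

Two-stage DDM. Project D₁…D_5 at 0.119, terminal growth 0.033, discount at r = 0.136.
D_1 = 10.0934
D_2 = 11.2945
D_3 = 12.6385
D_4 = 14.1425
D_5 = 15.8255
Terminal value at t=5: TV = D_6/(r−g) = 16.3477/(0.136−0.033) = 158.7158
P₀ = 10.0934/(1+0.136)^1 + 11.2945/(1+0.136)^2 + 12.6385/(1+0.136)^3 + 14.1425/(1+0.136)^4 + 15.8255/(1+0.136)^5 + 158.7158/(1+0.136)^5 = 127.0087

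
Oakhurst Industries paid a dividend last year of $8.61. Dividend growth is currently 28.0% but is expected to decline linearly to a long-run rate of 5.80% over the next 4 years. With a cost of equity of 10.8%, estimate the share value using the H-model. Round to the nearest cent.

$258.64

H-model: P₀ = D₀[(1+g_L) + H(g_S−g_L)]/(r−g_L), with H = 4/2 = 2.
P₀ = 8.61 × [(1+0.058) + 2×(0.28−0.058)] / (0.108−0.058)
   = 8.61 × 1.5020 / 0.05 = 258.6444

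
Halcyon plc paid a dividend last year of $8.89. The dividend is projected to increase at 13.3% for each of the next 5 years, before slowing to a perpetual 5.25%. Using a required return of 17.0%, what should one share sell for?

$108.22

Two-stage DDM. Project D₁…D_5 at 0.133, terminal growth 0.0525, discount at r = 0.17.
D_1 = 10.0724
D_2 = 11.4120
D_3 = 12.9298
D_4 = 14.6495
D_5 = 16.5978
Terminal value at t=5: TV = D_6/(r−g) = 17.4692/(0.17−0.0525) = 148.6742
P₀ = 10.0724/(1+0.17)^1 + 11.4120/(1+0.17)^2 + 12.9298/(1+0.17)^3 + 14.6495/(1+0.17)^4 + 16.5978/(1+0.17)^5 + 148.6742/(1+0.17)^5 = 108.2185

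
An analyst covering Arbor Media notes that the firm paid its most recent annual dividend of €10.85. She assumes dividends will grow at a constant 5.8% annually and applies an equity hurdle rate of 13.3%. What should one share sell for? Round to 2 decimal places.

Gordon growth model: P₀ = D₁/(r − g). D₁ = 10.85 × (1 + 0.058) = 11.4793.
P₀ = 11.4793 / (0.133 − 0.058) = 11.4793 / 0.075 = 153.0573

€153.06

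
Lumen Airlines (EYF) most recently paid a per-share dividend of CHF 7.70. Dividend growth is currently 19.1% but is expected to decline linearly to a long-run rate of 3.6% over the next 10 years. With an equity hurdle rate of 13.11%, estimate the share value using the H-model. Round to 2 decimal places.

H-model: P₀ = D₀[(1+g_L) + H(g_S−g_L)]/(r−g_L), with H = 10/2 = 5.
P₀ = 7.70 × [(1+0.036) + 5×(0.191−0.036)] / (0.1311−0.036)
   = 7.70 × 1.8110 / 0.0951 = 146.6320

CHF 146.63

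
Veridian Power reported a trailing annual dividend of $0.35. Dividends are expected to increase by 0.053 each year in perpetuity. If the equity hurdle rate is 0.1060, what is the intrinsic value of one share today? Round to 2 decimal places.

Gordon growth model: P₀ = D₁/(r − g). D₁ = 0.35 × (1 + 0.053) = 0.3685.
P₀ = 0.3685 / (0.106 − 0.053) = 0.3685 / 0.053 = 6.9538

$6.95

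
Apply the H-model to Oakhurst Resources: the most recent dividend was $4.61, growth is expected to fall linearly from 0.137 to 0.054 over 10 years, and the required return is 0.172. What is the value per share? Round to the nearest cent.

H-model: P₀ = D₀[(1+g_L) + H(g_S−g_L)]/(r−g_L), with H = 10/2 = 5.
P₀ = 4.61 × [(1+0.054) + 5×(0.137−0.054)] / (0.172−0.054)
   = 4.61 × 1.4690 / 0.118 = 57.3906

$57.39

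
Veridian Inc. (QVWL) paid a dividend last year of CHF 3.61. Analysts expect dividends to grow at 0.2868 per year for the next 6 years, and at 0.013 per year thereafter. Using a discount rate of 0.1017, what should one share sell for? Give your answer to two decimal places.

CHF 143.31

Two-stage DDM. Project D₁…D_6 at 0.2868, terminal growth 0.013, discount at r = 0.1017.
D_1 = 4.6453
D_2 = 5.9776
D_3 = 7.6920
D_4 = 9.8981
D_5 = 12.7369
D_6 = 16.3898
Terminal value at t=6: TV = D_7/(r−g) = 16.6029/(0.1017−0.013) = 187.1800
P₀ = 4.6453/(1+0.1017)^1 + 5.9776/(1+0.1017)^2 + 7.6920/(1+0.1017)^3 + 9.8981/(1+0.1017)^4 + 12.7369/(1+0.1017)^5 + 16.3898/(1+0.1017)^6 + 187.1800/(1+0.1017)^6 = 143.3106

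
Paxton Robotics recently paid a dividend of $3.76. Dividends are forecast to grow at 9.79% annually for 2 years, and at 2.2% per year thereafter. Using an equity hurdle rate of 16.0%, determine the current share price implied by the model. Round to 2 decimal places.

$31.87

Two-stage DDM. Project D₁…D_2 at 0.0979, terminal growth 0.022, discount at r = 0.16.
D_1 = 4.1281
D_2 = 4.5322
Terminal value at t=2: TV = D_3/(r−g) = 4.6320/(0.16−0.022) = 33.5649
P₀ = 4.1281/(1+0.16)^1 + 4.5322/(1+0.16)^2 + 33.5649/(1+0.16)^2 = 31.8711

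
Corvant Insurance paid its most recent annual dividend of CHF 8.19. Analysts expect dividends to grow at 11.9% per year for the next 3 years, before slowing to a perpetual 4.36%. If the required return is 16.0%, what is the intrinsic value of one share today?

CHF 88.79

Two-stage DDM. Project D₁…D_3 at 0.119, terminal growth 0.0436, discount at r = 0.16.
D_1 = 9.1646
D_2 = 10.2552
D_3 = 11.4756
Terminal value at t=3: TV = D_4/(r−g) = 11.9759/(0.16−0.0436) = 102.8858
P₀ = 9.1646/(1+0.16)^1 + 10.2552/(1+0.16)^2 + 11.4756/(1+0.16)^3 + 102.8858/(1+0.16)^3 = 88.7883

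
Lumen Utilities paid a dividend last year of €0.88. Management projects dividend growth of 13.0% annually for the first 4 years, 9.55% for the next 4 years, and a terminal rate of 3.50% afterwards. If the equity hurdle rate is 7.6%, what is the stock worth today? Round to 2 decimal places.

€37.50

Three-stage DDM. Project D₁…D_8; terminal Gordon value at t=8 with g = 0.035; discount at r = 0.076.
D_1 = 0.9944
D_2 = 1.1237
D_3 = 1.2697
D_4 = 1.4348
D_5 = 1.5718
D_6 = 1.7220
D_7 = 1.8864
D_8 = 2.0666
TV_8 = 2.1389/(0.076−0.035) = 52.1678
P₀ = Σ Dₜ/(1+r)ᵗ + TV_8/(1+r)^8 = 37.4973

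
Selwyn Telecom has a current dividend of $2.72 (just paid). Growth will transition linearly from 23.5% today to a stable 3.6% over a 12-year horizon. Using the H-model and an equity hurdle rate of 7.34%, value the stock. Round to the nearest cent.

$162.18

H-model: P₀ = D₀[(1+g_L) + H(g_S−g_L)]/(r−g_L), with H = 12/2 = 6.
P₀ = 2.72 × [(1+0.036) + 6×(0.235−0.036)] / (0.0734−0.036)
   = 2.72 × 2.2300 / 0.0374 = 162.1818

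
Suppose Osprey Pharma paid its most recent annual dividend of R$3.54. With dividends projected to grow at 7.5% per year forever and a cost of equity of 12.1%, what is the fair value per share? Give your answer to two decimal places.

R$82.73

Gordon growth model: P₀ = D₁/(r − g). D₁ = 3.54 × (1 + 0.075) = 3.8055.
P₀ = 3.8055 / (0.121 − 0.075) = 3.8055 / 0.046 = 82.7283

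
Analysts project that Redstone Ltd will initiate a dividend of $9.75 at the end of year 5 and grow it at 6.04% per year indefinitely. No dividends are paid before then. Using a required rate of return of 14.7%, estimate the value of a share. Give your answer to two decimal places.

$65.05

Deferred-dividend DDM. At t=4 the remaining stream is a growing perpetuity with first payment D_5 = 9.75.
V_4 = D_5/(r−g) = 9.75/(0.147−0.0604) = 112.5866
P₀ = V_4/(1+r)^4 = 112.5866/(1+0.147)^4 = 65.0479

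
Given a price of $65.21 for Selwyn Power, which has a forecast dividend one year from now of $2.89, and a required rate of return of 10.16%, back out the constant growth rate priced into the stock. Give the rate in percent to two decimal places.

From P₀ = D₁/(r − g), the implied growth is g = r − D₁/P₀.
g = 0.1016 − 2.89/65.21 = 0.1016 − 0.04432 = 0.05728

5.73%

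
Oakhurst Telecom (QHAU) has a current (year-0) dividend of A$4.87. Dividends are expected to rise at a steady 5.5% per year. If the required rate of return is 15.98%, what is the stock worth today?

Gordon growth model: P₀ = D₁/(r − g). D₁ = 4.87 × (1 + 0.055) = 5.1379.
P₀ = 5.1379 / (0.1598 − 0.055) = 5.1379 / 0.1048 = 49.0253

A$49.03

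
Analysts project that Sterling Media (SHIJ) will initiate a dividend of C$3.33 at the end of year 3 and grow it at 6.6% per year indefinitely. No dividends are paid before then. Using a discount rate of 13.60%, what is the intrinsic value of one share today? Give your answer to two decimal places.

Deferred-dividend DDM. At t=2 the remaining stream is a growing perpetuity with first payment D_3 = 3.33.
V_2 = D_3/(r−g) = 3.33/(0.136−0.066) = 47.5714
P₀ = V_2/(1+r)^2 = 47.5714/(1+0.136)^2 = 36.8629

C$36.86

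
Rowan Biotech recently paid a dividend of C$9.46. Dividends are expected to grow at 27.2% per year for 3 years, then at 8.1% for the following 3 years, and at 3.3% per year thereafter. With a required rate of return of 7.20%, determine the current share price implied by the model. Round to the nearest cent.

C$517.80

Three-stage DDM. Project D₁…D_6; terminal Gordon value at t=6 with g = 0.033; discount at r = 0.072.
D_1 = 12.0331
D_2 = 15.3061
D_3 = 19.4694
D_4 = 21.0464
D_5 = 22.7512
D_6 = 24.5940
TV_6 = 25.4056/(0.072−0.033) = 651.4263
P₀ = Σ Dₜ/(1+r)ᵗ + TV_6/(1+r)^6 = 517.7972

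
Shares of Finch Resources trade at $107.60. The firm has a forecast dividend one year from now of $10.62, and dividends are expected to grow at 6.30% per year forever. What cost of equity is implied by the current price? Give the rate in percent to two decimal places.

16.17%

Rearranging the constant-growth DDM: r = D₁/P₀ + g.
r = 10.6200 / 107.60 + 0.063 = 0.09870 + 0.063 = 0.16170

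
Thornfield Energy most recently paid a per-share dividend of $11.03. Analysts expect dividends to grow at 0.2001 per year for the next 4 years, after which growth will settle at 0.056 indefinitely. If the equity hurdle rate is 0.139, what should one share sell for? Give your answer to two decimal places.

$223.32

Two-stage DDM. Project D₁…D_4 at 0.2001, terminal growth 0.056, discount at r = 0.139.
D_1 = 13.2371
D_2 = 15.8858
D_3 = 19.0646
D_4 = 22.8794
Terminal value at t=4: TV = D_5/(r−g) = 24.1607/(0.139−0.056) = 291.0925
P₀ = 13.2371/(1+0.139)^1 + 15.8858/(1+0.139)^2 + 19.0646/(1+0.139)^3 + 22.8794/(1+0.139)^4 + 291.0925/(1+0.139)^4 = 223.3191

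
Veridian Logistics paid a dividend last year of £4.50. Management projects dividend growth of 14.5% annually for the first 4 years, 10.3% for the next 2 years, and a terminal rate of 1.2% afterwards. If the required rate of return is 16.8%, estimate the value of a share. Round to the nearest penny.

Three-stage DDM. Project D₁…D_6; terminal Gordon value at t=6 with g = 0.012; discount at r = 0.168.
D_1 = 5.1525
D_2 = 5.8996
D_3 = 6.7551
D_4 = 7.7345
D_5 = 8.5312
D_6 = 9.4099
TV_6 = 9.5228/(0.168−0.012) = 61.0438
P₀ = Σ Dₜ/(1+r)ᵗ + TV_6/(1+r)^6 = 48.8047

£48.80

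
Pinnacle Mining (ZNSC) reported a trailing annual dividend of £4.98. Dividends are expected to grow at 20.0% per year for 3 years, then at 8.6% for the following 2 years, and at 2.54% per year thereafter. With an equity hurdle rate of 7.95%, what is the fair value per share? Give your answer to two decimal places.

£163.56

Three-stage DDM. Project D₁…D_5; terminal Gordon value at t=5 with g = 0.0254; discount at r = 0.0795.
D_1 = 5.9760
D_2 = 7.1712
D_3 = 8.6054
D_4 = 9.3455
D_5 = 10.1492
TV_5 = 10.4070/(0.0795−0.0254) = 192.3662
P₀ = Σ Dₜ/(1+r)ᵗ + TV_5/(1+r)^5 = 163.5606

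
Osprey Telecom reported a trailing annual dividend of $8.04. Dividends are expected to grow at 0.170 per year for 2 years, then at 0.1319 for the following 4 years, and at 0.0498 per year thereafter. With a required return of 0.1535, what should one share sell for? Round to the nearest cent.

$125.63

Three-stage DDM. Project D₁…D_6; terminal Gordon value at t=6 with g = 0.0498; discount at r = 0.1535.
D_1 = 9.4068
D_2 = 11.0060
D_3 = 12.4576
D_4 = 14.1008
D_5 = 15.9607
D_6 = 18.0659
TV_6 = 18.9656/(0.1535−0.0498) = 182.8891
P₀ = Σ Dₜ/(1+r)ᵗ + TV_6/(1+r)^6 = 125.6325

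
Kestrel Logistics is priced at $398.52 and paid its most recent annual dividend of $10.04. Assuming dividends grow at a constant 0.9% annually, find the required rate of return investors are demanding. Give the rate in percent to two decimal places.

Rearranging the constant-growth DDM: r = D₁/P₀ + g.
D₁ = 10.04 × (1 + 0.009) = 10.1304.
r = 10.1304 / 398.52 + 0.009 = 0.02542 + 0.009 = 0.03442

3.44%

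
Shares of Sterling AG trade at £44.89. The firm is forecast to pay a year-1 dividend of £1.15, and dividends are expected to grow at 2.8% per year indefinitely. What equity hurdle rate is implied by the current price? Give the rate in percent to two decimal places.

5.36%

Rearranging the constant-growth DDM: r = D₁/P₀ + g.
r = 1.1500 / 44.89 + 0.028 = 0.02562 + 0.028 = 0.05362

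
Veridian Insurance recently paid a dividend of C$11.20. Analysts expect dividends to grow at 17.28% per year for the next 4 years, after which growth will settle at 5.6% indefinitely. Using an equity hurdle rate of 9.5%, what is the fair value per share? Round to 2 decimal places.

C$452.42

Two-stage DDM. Project D₁…D_4 at 0.1728, terminal growth 0.056, discount at r = 0.095.
D_1 = 13.1354
D_2 = 15.4052
D_3 = 18.0672
D_4 = 21.1892
Terminal value at t=4: TV = D_5/(r−g) = 22.3758/(0.095−0.056) = 573.7374
P₀ = 13.1354/(1+0.095)^1 + 15.4052/(1+0.095)^2 + 18.0672/(1+0.095)^3 + 21.1892/(1+0.095)^4 + 573.7374/(1+0.095)^4 = 452.4204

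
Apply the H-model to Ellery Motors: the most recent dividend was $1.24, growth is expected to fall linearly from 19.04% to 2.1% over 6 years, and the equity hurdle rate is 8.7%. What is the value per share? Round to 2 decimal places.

H-model: P₀ = D₀[(1+g_L) + H(g_S−g_L)]/(r−g_L), with H = 6/2 = 3.
P₀ = 1.24 × [(1+0.021) + 3×(0.1904−0.021)] / (0.087−0.021)
   = 1.24 × 1.5292 / 0.066 = 28.7304

$28.73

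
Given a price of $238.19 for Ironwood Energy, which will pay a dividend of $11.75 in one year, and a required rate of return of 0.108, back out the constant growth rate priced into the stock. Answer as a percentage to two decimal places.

From P₀ = D₁/(r − g), the implied growth is g = r − D₁/P₀.
g = 0.108 − 11.75/238.19 = 0.108 − 0.04933 = 0.05867

5.87%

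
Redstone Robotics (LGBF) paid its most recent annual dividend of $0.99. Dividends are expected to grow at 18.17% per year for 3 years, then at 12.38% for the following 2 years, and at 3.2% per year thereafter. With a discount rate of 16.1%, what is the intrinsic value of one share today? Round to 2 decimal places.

$12.89

Three-stage DDM. Project D₁…D_5; terminal Gordon value at t=5 with g = 0.032; discount at r = 0.161.
D_1 = 1.1699
D_2 = 1.3825
D_3 = 1.6336
D_4 = 1.8359
D_5 = 2.0632
TV_5 = 2.1292/(0.161−0.032) = 16.5054
P₀ = Σ Dₜ/(1+r)ᵗ + TV_5/(1+r)^5 = 12.8903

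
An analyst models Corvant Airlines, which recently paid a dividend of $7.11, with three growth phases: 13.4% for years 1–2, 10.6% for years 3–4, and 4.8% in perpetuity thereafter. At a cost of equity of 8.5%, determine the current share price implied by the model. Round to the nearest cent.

Three-stage DDM. Project D₁…D_4; terminal Gordon value at t=4 with g = 0.048; discount at r = 0.085.
D_1 = 8.0627
D_2 = 9.1431
D_3 = 10.1123
D_4 = 11.1842
TV_4 = 11.7211/(0.085−0.048) = 316.7857
P₀ = Σ Dₜ/(1+r)ᵗ + TV_4/(1+r)^4 = 259.7694

$259.77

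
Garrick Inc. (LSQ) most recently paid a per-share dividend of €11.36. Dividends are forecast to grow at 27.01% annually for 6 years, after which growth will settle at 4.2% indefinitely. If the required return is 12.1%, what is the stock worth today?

Two-stage DDM. Project D₁…D_6 at 0.2701, terminal growth 0.042, discount at r = 0.121.
D_1 = 14.4283
D_2 = 18.3254
D_3 = 23.2751
D_4 = 29.5617
D_5 = 37.5464
D_6 = 47.6876
Terminal value at t=6: TV = D_7/(r−g) = 49.6905/(0.121−0.042) = 628.9939
P₀ = 14.4283/(1+0.121)^1 + 18.3254/(1+0.121)^2 + 23.2751/(1+0.121)^3 + 29.5617/(1+0.121)^4 + 37.5464/(1+0.121)^5 + 47.6876/(1+0.121)^6 + 628.9939/(1+0.121)^6 = 424.9034

€424.90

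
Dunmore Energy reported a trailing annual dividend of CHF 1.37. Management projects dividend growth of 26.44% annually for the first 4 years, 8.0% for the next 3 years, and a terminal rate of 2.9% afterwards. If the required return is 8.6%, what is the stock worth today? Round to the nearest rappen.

CHF 60.30

Three-stage DDM. Project D₁…D_7; terminal Gordon value at t=7 with g = 0.029; discount at r = 0.086.
D_1 = 1.7322
D_2 = 2.1902
D_3 = 2.7693
D_4 = 3.5015
D_5 = 3.7817
D_6 = 4.0842
D_7 = 4.4109
TV_7 = 4.5388/(0.086−0.029) = 79.6288
P₀ = Σ Dₜ/(1+r)ᵗ + TV_7/(1+r)^7 = 60.2957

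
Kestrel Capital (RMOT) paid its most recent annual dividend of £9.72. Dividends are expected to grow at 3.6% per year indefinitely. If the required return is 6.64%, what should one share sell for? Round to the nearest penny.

Gordon growth model: P₀ = D₁/(r − g). D₁ = 9.72 × (1 + 0.036) = 10.0699.
P₀ = 10.0699 / (0.0664 − 0.036) = 10.0699 / 0.0304 = 331.2474

£331.25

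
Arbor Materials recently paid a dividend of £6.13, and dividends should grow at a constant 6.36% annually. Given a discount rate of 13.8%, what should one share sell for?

Gordon growth model: P₀ = D₁/(r − g). D₁ = 6.13 × (1 + 0.0636) = 6.5199.
P₀ = 6.5199 / (0.138 − 0.0636) = 6.5199 / 0.0744 = 87.6326

£87.63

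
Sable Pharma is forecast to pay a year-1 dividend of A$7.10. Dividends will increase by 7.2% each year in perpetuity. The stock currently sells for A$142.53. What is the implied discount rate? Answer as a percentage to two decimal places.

12.18%

Rearranging the constant-growth DDM: r = D₁/P₀ + g.
r = 7.1000 / 142.53 + 0.072 = 0.04981 + 0.072 = 0.12181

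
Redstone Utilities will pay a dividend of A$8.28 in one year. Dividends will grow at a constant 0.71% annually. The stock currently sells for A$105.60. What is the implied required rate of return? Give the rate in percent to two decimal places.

8.55%

Rearranging the constant-growth DDM: r = D₁/P₀ + g.
r = 8.2800 / 105.60 + 0.0071 = 0.07841 + 0.0071 = 0.08551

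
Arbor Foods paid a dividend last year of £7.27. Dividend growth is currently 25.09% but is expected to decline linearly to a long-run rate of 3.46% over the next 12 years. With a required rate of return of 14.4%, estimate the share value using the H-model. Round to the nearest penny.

£155.00

H-model: P₀ = D₀[(1+g_L) + H(g_S−g_L)]/(r−g_L), with H = 12/2 = 6.
P₀ = 7.27 × [(1+0.0346) + 6×(0.2509−0.0346)] / (0.144−0.0346)
   = 7.27 × 2.3324 / 0.1094 = 154.9959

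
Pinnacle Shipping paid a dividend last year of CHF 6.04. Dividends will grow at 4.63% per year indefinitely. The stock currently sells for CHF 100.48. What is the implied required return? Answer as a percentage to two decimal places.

Rearranging the constant-growth DDM: r = D₁/P₀ + g.
D₁ = 6.04 × (1 + 0.0463) = 6.3197.
r = 6.3197 / 100.48 + 0.0463 = 0.06289 + 0.0463 = 0.10919

10.92%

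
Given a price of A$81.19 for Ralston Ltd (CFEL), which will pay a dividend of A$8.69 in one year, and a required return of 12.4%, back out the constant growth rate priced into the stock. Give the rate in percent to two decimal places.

1.70%

From P₀ = D₁/(r − g), the implied growth is g = r − D₁/P₀.
g = 0.124 − 8.69/81.19 = 0.124 − 0.10703 = 0.01697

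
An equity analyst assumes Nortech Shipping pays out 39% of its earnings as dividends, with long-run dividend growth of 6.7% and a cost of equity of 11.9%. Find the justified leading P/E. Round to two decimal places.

7.50

Justified leading P/E = b/(r−g) = 0.39/(0.119−0.067) = 7.5000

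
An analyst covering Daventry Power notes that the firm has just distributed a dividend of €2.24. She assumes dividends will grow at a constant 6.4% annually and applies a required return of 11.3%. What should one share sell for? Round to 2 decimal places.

€48.64

Gordon growth model: P₀ = D₁/(r − g). D₁ = 2.24 × (1 + 0.064) = 2.3834.
P₀ = 2.3834 / (0.113 − 0.064) = 2.3834 / 0.049 = 48.6400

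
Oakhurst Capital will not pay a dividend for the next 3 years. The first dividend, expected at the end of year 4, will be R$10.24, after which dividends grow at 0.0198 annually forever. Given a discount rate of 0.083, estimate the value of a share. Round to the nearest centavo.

R$127.56

Deferred-dividend DDM. At t=3 the remaining stream is a growing perpetuity with first payment D_4 = 10.24.
V_3 = D_4/(r−g) = 10.24/(0.083−0.0198) = 162.0253
P₀ = V_3/(1+r)^3 = 162.0253/(1+0.083)^3 = 127.5550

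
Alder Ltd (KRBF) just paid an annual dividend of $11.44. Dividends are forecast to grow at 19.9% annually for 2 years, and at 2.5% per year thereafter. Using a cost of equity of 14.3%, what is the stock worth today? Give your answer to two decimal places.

$133.94

Two-stage DDM. Project D₁…D_2 at 0.199, terminal growth 0.025, discount at r = 0.143.
D_1 = 13.7166
D_2 = 16.4462
Terminal value at t=2: TV = D_3/(r−g) = 16.8573/(0.143−0.025) = 142.8586
P₀ = 13.7166/(1+0.143)^1 + 16.4462/(1+0.143)^2 + 142.8586/(1+0.143)^2 = 133.9377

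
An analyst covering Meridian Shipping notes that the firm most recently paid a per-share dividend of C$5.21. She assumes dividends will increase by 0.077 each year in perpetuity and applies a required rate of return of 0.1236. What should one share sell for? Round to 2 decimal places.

C$120.41

Gordon growth model: P₀ = D₁/(r − g). D₁ = 5.21 × (1 + 0.077) = 5.6112.
P₀ = 5.6112 / (0.1236 − 0.077) = 5.6112 / 0.0466 = 120.4114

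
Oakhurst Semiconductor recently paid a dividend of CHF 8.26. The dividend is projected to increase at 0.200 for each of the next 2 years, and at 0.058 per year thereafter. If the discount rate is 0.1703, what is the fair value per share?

Two-stage DDM. Project D₁…D_2 at 0.2, terminal growth 0.058, discount at r = 0.1703.
D_1 = 9.9120
D_2 = 11.8944
Terminal value at t=2: TV = D_3/(r−g) = 12.5843/(0.1703−0.058) = 112.0594
P₀ = 9.9120/(1+0.1703)^1 + 11.8944/(1+0.1703)^2 + 112.0594/(1+0.1703)^2 = 98.9732

CHF 98.97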